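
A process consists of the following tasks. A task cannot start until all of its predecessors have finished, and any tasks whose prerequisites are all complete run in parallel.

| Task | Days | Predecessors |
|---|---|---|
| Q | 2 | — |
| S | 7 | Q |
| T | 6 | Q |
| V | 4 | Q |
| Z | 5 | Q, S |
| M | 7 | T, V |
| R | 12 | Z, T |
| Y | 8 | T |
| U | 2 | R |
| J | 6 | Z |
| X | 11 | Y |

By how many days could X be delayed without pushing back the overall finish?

1

Q→S→Z→R→U = 2+7+5+12+2 = 28 sets the makespan at 28 days.
X finishes as early as 27 and must finish by 28.
Slack of X = 17 − 16 = 1 day.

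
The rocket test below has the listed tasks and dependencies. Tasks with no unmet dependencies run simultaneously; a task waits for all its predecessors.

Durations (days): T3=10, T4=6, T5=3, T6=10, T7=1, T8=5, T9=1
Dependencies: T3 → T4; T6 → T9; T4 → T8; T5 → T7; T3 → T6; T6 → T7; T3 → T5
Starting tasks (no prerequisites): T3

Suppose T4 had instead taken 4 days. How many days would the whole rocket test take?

21

Baseline: T3→T4→T8 = 10+6+5 = 21 → 21 days.
T4 lies on that path, so at 4 days the path becomes 19 days.
Now T3→T6→T7 = 10+10+1 = 21 is longest, so the finish becomes 21 days.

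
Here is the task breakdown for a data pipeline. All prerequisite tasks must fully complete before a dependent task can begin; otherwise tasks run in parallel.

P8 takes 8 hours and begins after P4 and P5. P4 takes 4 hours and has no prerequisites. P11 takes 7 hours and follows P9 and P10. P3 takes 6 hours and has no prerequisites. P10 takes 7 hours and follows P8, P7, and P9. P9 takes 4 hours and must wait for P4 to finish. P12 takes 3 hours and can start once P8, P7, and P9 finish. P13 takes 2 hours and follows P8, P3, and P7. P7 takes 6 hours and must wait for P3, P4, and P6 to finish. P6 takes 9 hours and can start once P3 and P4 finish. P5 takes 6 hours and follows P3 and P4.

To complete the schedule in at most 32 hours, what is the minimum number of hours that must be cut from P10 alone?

3

Current finish: 35 hours; target: 32.
P10 is on every critical path, so each hour cut from P10 cuts the finish by one (this holds down to a finish of 29).
Need 35 − 32 = 3 hours off P10 → P10 becomes 4 hours, finish becomes 32.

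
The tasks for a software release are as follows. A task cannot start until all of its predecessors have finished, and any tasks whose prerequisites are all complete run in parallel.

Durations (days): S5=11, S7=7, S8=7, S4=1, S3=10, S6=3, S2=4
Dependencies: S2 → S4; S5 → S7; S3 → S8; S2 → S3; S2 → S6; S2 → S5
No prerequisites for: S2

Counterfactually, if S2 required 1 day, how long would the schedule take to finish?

As given, the longest chain is S2→S5→S7 = 4+11+7 = 22, so the finish is 22 days.
S2 is on the critical path; changing it to 1 makes that path 19 days.
The critical path is still S2→S5→S7; finish is now 19 days.

19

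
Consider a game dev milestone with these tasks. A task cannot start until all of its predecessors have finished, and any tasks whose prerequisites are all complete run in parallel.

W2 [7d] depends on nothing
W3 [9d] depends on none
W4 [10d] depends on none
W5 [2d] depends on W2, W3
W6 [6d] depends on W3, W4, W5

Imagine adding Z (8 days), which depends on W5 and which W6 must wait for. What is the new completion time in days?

25

Originally the job takes 17 days.
With Z inserted, W6 now waits for max(W3, W4, W5, Z).
New critical path: W3→W5→Z→W6 = 9+2+8+6 = 25 ⇒ 25 days.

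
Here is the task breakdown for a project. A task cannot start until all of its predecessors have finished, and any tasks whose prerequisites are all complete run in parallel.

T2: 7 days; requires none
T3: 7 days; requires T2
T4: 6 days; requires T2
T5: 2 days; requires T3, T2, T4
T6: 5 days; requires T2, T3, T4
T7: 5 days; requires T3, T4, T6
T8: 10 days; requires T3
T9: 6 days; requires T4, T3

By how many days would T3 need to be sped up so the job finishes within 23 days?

1

Current finish: 24 days; target: 23.
T3 is on every critical path, so each day cut from T3 cuts the finish by one (this holds down to a finish of 23).
Need 24 − 23 = 1 day off T3 → T3 becomes 6 days, finish becomes 23.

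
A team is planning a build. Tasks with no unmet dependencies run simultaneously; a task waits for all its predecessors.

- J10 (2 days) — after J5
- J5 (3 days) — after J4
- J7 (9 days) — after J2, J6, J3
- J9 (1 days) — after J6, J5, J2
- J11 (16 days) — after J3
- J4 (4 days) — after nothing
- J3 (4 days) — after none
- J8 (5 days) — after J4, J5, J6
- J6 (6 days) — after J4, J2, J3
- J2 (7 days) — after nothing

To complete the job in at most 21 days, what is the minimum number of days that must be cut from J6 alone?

Current finish: 22 days; target: 21.
J6 is on every critical path, so each day cut from J6 cuts the finish by one (this holds down to a finish of 20).
Need 22 − 21 = 1 day off J6 → J6 becomes 5 days, finish becomes 21.

1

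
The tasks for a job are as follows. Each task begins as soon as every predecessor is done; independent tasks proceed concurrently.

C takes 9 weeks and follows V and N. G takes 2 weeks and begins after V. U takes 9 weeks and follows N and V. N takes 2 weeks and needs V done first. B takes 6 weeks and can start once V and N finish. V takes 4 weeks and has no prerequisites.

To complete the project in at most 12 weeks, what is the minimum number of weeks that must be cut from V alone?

3

Current finish: 15 weeks; target: 12.
V is on every critical path, so each week cut from V cuts the finish by one (this holds down to a finish of 12).
Need 15 − 12 = 3 weeks off V → V becomes 1 week, finish becomes 12.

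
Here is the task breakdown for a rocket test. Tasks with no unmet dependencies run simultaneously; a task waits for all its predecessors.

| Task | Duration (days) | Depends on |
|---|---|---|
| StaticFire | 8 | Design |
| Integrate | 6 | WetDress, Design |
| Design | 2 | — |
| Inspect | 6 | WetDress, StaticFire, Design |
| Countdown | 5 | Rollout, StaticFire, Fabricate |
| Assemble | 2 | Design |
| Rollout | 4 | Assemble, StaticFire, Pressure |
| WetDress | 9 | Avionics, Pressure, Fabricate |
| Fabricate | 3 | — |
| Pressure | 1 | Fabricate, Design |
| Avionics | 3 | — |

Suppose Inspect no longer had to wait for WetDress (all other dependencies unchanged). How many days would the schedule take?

19

Before: longest chain Design→StaticFire→Rollout→Countdown = 2+8+4+5 = 19, finish 19.
Without WetDress→Inspect, Inspect's earliest start moves from 13 to 10.
After: Design→StaticFire→Rollout→Countdown = 2+8+4+5 = 19 → 19 days.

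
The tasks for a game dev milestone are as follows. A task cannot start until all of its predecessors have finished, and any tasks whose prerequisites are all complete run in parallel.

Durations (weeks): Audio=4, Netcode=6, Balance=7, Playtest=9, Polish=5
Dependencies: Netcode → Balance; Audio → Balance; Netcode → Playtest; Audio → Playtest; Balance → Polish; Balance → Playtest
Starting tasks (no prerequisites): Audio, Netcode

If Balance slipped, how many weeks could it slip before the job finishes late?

The longest chain is Netcode→Balance→Playtest = 6+7+9 = 22; overall finish 22 weeks.
Longest path through Balance: 22 weeks (earliest finish 13, latest finish 13).
Slack of Balance = 6 − 6 = 0 weeks.

0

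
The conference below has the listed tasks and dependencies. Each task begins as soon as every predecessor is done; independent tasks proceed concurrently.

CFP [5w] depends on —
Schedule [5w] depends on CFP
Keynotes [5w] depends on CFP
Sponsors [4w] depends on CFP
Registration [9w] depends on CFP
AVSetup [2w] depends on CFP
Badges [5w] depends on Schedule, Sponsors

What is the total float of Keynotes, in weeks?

CFP→Schedule→Badges = 5+5+5 = 15 sets the makespan at 15 weeks.
Longest path through Keynotes: 10 weeks (earliest finish 10, latest finish 15).
So Keynotes can slip 15 − 10 = 5 weeks.

5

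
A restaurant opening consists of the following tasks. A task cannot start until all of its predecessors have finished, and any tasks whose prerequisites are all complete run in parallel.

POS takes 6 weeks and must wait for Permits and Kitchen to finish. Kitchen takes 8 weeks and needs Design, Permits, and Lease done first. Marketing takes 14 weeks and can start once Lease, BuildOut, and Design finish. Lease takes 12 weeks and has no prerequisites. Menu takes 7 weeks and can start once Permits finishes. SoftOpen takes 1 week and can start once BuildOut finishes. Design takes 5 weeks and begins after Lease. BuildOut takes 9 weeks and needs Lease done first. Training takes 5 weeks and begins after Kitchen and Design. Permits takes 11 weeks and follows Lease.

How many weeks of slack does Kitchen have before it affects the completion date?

Critical path: Lease→Permits→Kitchen→POS = 12+11+8+6 = 37, so the finish is 37 weeks.
Longest path through Kitchen: 37 weeks (earliest finish 31, latest finish 31).
So Kitchen can slip 31 − 31 = 0 weeks.

0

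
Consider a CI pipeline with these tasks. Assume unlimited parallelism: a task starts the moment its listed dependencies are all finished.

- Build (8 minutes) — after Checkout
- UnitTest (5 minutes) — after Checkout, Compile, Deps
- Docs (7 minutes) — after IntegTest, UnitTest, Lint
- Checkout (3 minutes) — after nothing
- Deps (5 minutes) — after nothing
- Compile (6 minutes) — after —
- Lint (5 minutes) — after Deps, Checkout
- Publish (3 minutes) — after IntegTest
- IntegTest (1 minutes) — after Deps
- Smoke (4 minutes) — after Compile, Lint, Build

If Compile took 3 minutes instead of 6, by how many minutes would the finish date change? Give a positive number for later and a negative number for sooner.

-1

Actual critical path: Compile→UnitTest→Docs = 6+5+7 = 18 ⇒ 18 minutes.
Compile lies on that path, so at 3 minutes the path becomes 15 minutes.
New critical path: Deps→Lint→Docs = 5+5+7 = 17 ⇒ 17 minutes.
Change in finish: 17 − 18 = -1 minutes.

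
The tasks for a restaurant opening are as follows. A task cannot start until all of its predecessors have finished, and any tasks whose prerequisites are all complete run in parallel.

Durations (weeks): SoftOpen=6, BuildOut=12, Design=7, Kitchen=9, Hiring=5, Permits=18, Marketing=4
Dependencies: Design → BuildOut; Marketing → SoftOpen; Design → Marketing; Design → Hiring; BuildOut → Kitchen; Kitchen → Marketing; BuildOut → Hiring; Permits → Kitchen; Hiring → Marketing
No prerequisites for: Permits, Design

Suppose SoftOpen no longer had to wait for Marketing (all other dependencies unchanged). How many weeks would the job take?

32

With the dependency in place, Design→BuildOut→Kitchen→Marketing→SoftOpen = 7+12+9+4+6 = 38 sets the finish at 38 weeks.
Without Marketing→SoftOpen, SoftOpen's earliest start moves from 32 to 0.
The longest chain is now Design→BuildOut→Kitchen→Marketing = 7+12+9+4 = 32, so the job takes 32 weeks.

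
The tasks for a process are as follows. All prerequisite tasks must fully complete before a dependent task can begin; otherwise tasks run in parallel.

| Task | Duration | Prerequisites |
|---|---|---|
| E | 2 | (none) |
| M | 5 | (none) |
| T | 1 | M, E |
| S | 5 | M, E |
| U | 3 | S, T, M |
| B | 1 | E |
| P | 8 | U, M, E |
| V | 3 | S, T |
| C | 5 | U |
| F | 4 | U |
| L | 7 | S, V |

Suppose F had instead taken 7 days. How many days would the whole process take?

Actual critical path: M→S→U→P = 5+5+3+8 = 21 ⇒ 21 days.
The longest path through F is only 17 days, so F has float 4.
The critical path is still M→S→U→P; finish is now 21 days.

21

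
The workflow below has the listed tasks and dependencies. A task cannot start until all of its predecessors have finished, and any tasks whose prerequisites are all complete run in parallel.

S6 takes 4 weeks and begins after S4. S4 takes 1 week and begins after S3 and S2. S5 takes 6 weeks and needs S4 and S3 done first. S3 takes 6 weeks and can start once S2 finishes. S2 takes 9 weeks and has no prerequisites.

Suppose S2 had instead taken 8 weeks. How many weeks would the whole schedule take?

21

Baseline: S2→S3→S4→S5 = 9+6+1+6 = 22 → 22 weeks.
S2 lies on that path, so at 8 weeks the path becomes 21 weeks.
The critical path is still S2→S3→S4→S5; finish is now 21 weeks.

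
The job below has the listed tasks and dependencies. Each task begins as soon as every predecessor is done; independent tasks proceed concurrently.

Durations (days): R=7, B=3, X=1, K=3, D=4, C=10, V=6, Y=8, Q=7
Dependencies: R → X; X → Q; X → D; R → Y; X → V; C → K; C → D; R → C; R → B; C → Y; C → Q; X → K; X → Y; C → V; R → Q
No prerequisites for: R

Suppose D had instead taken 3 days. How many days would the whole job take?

Baseline: R→C→Y = 7+10+8 = 25 → 25 days.
The longest path through D is only 21 days, so D has float 4.
That remains the longest chain; total 25 days.

25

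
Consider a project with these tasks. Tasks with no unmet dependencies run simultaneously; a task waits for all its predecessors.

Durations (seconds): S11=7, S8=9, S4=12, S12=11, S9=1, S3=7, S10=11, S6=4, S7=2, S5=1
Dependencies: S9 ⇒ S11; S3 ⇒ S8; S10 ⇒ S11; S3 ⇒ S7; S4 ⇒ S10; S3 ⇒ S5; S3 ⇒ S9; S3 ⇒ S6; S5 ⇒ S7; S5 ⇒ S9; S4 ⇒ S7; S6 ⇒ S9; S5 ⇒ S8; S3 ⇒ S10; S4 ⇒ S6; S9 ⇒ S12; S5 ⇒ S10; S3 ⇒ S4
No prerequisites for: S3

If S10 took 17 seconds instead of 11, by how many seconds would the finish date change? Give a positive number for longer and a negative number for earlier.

6

As given, the longest chain is S3→S4→S10→S11 = 7+12+11+7 = 37, so the finish is 37 seconds.
S10 lies on that path, so at 17 seconds the path becomes 43 seconds.
That remains the longest chain; total 43 seconds.
Change in finish: 43 − 37 = +6 seconds.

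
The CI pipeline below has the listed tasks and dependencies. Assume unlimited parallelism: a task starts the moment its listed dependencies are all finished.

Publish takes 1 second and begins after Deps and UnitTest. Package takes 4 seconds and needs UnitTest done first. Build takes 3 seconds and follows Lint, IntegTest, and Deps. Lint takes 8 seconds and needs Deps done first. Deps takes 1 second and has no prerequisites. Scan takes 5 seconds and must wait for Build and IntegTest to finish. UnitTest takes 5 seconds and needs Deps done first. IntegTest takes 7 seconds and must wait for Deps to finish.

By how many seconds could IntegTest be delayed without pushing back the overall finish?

The longest chain is Deps→Lint→Build→Scan = 1+8+3+5 = 17; overall finish 17 seconds.
Longest path through IntegTest: 16 seconds (earliest finish 8, latest finish 9).
Slack of IntegTest = 2 − 1 = 1 second.

1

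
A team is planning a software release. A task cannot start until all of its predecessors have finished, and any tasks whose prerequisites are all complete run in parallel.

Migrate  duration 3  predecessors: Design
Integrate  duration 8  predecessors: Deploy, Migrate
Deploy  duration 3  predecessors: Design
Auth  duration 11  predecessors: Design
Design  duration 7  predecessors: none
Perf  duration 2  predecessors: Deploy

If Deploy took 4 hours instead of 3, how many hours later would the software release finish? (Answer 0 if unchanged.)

1

Critical path before the change: Design→Deploy→Integrate = 7+3+8 = 18 giving 18 hours.
Deploy lies on that path, so at 4 hours the path becomes 19 hours.
No other chain overtakes it, so the finish is 19 hours.
Change in finish: 19 − 18 = +1 hours.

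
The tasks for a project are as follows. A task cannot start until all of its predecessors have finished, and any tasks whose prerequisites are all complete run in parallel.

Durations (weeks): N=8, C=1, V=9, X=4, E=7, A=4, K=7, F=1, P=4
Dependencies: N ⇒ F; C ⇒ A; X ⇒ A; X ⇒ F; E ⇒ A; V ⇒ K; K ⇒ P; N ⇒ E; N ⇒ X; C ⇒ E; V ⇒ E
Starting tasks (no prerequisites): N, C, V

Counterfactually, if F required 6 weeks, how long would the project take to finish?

Baseline: V→E→A = 9+7+4 = 20 → 20 weeks.
F has 7 weeks of float (longest path through it is 13).
No other chain overtakes it, so the finish is 20 weeks.

20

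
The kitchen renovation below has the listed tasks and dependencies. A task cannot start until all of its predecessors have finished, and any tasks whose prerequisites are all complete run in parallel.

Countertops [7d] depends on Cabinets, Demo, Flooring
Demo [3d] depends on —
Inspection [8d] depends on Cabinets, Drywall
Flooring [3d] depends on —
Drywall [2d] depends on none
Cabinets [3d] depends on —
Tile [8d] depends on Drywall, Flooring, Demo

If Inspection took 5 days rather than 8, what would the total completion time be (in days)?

Critical path before the change: Cabinets→Inspection = 3+8 = 11 giving 11 days.
Inspection is on the critical path; changing it to 5 makes that path 8 days.
New critical path: Demo→Tile = 3+8 = 11 ⇒ 11 days.

11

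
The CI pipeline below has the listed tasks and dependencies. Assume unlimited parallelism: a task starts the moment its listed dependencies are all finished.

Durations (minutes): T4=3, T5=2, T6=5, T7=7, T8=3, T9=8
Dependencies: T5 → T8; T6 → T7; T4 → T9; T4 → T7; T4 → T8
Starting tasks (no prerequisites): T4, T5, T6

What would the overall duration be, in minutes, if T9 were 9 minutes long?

12

Baseline: T6→T7 = 5+7 = 12 → 12 minutes.
T9 is off the critical path — its longest chain is 11 minutes, giving 1 of slack.
New critical path: T4→T9 = 3+9 = 12 ⇒ 12 minutes.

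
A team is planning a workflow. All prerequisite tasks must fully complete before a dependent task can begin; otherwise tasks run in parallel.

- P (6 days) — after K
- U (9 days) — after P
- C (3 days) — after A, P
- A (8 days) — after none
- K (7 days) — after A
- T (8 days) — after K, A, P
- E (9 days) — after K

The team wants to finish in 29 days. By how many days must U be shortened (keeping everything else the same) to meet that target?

1

Current finish: 30 days; target: 29.
U is on every critical path, so each day cut from U cuts the finish by one (this holds down to a finish of 29).
Need 30 − 29 = 1 day off U → U becomes 8 days, finish becomes 29.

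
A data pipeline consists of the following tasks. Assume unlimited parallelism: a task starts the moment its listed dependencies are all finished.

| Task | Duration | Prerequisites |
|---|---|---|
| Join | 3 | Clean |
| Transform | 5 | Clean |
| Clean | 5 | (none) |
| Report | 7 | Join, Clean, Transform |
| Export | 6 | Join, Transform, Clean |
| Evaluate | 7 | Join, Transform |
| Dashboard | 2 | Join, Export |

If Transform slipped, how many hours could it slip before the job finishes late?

0

Clean→Transform→Export→Dashboard = 5+5+6+2 = 18 sets the makespan at 18 hours.
Transform finishes as early as 10 and must finish by 10.
Slack of Transform = 5 − 5 = 0 hours.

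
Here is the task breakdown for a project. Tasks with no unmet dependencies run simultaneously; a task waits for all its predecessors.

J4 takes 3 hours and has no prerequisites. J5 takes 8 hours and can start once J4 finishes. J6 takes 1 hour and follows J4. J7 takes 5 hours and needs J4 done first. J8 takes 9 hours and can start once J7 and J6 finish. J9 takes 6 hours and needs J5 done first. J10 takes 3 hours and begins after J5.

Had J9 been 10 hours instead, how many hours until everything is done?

21

Baseline: J4→J5→J9 = 3+8+6 = 17 → 17 hours.
J9 is on the critical path; changing it to 10 makes that path 21 hours.
No other chain overtakes it, so the finish is 21 hours.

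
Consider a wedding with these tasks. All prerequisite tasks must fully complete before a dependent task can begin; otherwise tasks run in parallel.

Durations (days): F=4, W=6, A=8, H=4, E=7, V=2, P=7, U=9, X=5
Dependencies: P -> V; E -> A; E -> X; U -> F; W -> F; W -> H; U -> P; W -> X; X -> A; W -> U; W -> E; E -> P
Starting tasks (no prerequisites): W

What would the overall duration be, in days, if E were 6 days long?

Critical path before the change: W→E→X→A = 6+7+5+8 = 26 giving 26 days.
E lies on that path, so at 6 days the path becomes 25 days.
The critical path is still W→E→X→A; finish is now 25 days.

25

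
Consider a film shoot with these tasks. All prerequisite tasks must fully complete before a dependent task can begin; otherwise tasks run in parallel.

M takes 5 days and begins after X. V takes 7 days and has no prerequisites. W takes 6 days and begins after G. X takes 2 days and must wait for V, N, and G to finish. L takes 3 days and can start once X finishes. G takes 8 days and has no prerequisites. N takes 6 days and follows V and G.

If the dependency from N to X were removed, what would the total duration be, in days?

Original critical path: G→N→X→M = 8+6+2+5 = 21 ⇒ 21 days.
Without N→X, X's earliest start moves from 14 to 8.
New critical path: G→X→M = 8+2+5 = 15 ⇒ 15 days.

15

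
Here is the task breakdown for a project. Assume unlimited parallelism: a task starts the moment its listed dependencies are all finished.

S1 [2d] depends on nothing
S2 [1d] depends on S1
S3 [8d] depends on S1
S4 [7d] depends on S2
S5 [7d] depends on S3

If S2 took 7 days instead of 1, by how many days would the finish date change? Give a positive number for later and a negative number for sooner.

The binding path is S1→S3→S5 = 2+8+7 = 17; finish at 17 days.
S2 is off the critical path — its longest chain is 10 days, giving 7 of slack.
No other chain overtakes it, so the finish is 17 days.
Change in finish: 17 − 17 = +0 days.

0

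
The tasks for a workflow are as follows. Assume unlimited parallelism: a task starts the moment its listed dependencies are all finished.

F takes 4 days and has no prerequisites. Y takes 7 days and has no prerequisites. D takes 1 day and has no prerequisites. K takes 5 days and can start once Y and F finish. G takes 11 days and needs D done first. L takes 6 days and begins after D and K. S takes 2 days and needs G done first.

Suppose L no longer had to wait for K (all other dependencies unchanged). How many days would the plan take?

14

Original critical path: Y→K→L = 7+5+6 = 18 ⇒ 18 days.
Without K→L, L's earliest start moves from 12 to 1.
The longest chain is now D→G→S = 1+11+2 = 14, so the plan takes 14 days.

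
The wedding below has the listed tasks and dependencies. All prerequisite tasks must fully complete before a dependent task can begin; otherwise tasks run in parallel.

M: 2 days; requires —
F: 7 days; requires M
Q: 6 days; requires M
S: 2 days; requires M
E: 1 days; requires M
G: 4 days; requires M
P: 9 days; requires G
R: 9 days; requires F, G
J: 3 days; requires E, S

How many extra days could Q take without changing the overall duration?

10

The longest chain is M→F→R = 2+7+9 = 18; overall finish 18 days.
Q finishes as early as 8 and must finish by 18.
So Q can slip 18 − 8 = 10 days.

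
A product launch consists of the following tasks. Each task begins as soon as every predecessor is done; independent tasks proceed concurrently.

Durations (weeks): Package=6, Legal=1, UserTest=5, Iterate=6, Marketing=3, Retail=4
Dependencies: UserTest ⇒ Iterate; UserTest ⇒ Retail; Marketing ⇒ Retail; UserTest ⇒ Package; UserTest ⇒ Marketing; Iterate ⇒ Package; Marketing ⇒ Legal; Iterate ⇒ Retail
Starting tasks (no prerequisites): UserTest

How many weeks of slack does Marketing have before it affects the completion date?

5

Critical path: UserTest→Iterate→Package = 5+6+6 = 17, so the finish is 17 weeks.
The longest chain containing Marketing totals 12 weeks.
Slack of Marketing = 10 − 5 = 5 weeks.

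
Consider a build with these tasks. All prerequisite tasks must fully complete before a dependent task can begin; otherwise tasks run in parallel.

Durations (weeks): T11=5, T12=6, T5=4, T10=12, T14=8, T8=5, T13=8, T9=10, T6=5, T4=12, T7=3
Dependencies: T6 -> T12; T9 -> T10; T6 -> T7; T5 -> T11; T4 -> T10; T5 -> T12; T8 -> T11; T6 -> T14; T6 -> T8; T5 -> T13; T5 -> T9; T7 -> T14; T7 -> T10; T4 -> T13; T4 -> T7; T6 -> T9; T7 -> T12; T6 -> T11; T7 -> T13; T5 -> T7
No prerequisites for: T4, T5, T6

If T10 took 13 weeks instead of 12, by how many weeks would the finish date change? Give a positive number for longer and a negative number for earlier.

Baseline: T4→T7→T10 = 12+3+12 = 27 → 27 weeks.
Since T10 is critical, the +1 change carries straight to that chain (now 28 weeks).
No other chain overtakes it, so the finish is 28 weeks.
Change in finish: 28 − 27 = +1 weeks.

1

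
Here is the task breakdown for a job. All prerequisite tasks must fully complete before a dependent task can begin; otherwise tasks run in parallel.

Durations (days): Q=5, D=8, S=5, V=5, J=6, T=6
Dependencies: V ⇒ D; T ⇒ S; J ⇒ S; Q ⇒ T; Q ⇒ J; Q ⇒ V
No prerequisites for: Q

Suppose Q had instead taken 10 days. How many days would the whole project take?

Baseline: Q→V→D = 5+5+8 = 18 → 18 days.
Q lies on that path, so at 10 days the path becomes 23 days.
No other chain overtakes it, so the finish is 23 days.

23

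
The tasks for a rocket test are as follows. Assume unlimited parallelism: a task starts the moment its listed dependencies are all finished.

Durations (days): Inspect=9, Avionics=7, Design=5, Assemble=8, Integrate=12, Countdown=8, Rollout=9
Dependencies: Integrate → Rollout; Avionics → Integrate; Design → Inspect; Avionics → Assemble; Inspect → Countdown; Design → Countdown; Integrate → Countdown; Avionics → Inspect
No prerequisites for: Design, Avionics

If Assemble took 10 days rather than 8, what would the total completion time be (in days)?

Actual critical path: Avionics→Integrate→Rollout = 7+12+9 = 28 ⇒ 28 days.
The longest path through Assemble is only 15 days, so Assemble has float 13.
That remains the longest chain; total 28 days.

28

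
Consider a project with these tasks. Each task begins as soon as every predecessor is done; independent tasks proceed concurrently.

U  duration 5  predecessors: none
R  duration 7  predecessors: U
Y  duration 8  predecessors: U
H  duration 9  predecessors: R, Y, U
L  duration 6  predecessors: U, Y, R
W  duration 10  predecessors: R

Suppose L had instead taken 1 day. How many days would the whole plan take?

The binding path is U→R→W = 5+7+10 = 22; finish at 22 days.
L is off the critical path — its longest chain is 19 days, giving 3 of slack.
The critical path is still U→R→W; finish is now 22 days.

22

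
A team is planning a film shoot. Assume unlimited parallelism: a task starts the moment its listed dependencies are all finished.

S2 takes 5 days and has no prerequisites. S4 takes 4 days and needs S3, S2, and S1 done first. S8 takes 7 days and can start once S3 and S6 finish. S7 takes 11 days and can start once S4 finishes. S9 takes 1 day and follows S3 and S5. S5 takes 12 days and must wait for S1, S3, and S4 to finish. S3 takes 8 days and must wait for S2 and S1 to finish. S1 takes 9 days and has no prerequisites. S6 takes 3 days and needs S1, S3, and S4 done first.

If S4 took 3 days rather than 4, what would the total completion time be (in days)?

The binding path is S1→S3→S4→S5→S9 = 9+8+4+12+1 = 34; finish at 34 days.
S4 lies on that path, so at 3 days the path becomes 33 days.
The critical path is still S1→S3→S4→S5→S9; finish is now 33 days.

33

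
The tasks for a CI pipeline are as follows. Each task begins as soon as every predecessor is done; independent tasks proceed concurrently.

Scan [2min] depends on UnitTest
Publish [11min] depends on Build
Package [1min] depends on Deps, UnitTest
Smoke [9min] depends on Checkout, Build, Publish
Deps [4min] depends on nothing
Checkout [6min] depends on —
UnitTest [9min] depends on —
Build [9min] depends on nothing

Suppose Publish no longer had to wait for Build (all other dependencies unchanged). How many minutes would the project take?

Original critical path: Build→Publish→Smoke = 9+11+9 = 29 ⇒ 29 minutes.
Without Build→Publish, Publish's earliest start moves from 9 to 0.
The longest chain is now Publish→Smoke = 11+9 = 20, so the project takes 20 minutes.

20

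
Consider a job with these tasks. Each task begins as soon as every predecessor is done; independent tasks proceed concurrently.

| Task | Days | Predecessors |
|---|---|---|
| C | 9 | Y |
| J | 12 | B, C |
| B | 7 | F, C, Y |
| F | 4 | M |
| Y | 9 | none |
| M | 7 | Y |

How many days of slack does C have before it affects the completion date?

The longest chain is Y→M→F→B→J = 9+7+4+7+12 = 39; overall finish 39 days.
The longest chain containing C totals 37 days.
Float = 39 − 37 = 2.

2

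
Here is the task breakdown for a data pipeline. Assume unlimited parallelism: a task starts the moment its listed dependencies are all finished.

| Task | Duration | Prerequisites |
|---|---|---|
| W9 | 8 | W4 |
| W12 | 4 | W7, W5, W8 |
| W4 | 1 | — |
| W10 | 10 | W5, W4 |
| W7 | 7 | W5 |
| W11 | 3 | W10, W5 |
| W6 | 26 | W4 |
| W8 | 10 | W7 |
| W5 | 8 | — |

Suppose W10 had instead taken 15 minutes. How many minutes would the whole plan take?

Critical path before the change: W5→W7→W8→W12 = 8+7+10+4 = 29 giving 29 minutes.
The longest path through W10 is only 21 minutes, so W10 has float 8.
The critical path is still W5→W7→W8→W12; finish is now 29 minutes.

29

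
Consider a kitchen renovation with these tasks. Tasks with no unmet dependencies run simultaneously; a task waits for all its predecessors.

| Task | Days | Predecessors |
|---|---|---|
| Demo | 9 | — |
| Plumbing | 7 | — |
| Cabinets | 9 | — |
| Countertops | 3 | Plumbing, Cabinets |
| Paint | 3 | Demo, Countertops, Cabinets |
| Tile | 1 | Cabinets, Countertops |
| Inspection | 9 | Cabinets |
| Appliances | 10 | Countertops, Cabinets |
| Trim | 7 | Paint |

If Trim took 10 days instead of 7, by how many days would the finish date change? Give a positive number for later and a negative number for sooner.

3

Critical path before the change: Cabinets→Countertops→Paint→Trim = 9+3+3+7 = 22 giving 22 days.
Trim is on the critical path; changing it to 10 makes that path 25 days.
No other chain overtakes it, so the finish is 25 days.
Change in finish: 25 − 22 = +3 days.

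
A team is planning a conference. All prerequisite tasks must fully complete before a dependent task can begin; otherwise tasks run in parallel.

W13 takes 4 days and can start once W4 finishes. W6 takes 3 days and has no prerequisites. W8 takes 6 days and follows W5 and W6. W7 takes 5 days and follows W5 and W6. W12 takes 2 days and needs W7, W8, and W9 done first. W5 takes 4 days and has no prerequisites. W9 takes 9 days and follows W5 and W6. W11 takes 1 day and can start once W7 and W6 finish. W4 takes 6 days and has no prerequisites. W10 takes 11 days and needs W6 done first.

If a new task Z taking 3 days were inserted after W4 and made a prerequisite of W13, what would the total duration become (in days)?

15

Originally the schedule takes 15 days.
With Z inserted, W13 now waits for max(W4, Z).
New critical path: W5→W9→W12 = 4+9+2 = 15 ⇒ 15 days.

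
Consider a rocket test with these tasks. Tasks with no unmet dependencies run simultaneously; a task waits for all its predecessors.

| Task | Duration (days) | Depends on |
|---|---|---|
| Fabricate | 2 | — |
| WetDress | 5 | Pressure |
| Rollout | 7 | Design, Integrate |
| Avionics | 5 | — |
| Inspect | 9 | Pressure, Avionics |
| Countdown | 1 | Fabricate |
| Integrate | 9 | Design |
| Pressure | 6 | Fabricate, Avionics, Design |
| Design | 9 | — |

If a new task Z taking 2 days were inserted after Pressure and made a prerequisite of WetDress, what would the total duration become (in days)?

25

Originally the schedule takes 25 days.
With Z inserted, WetDress now waits for max(Pressure, Z).
New critical path: Design→Integrate→Rollout = 9+9+7 = 25 ⇒ 25 days.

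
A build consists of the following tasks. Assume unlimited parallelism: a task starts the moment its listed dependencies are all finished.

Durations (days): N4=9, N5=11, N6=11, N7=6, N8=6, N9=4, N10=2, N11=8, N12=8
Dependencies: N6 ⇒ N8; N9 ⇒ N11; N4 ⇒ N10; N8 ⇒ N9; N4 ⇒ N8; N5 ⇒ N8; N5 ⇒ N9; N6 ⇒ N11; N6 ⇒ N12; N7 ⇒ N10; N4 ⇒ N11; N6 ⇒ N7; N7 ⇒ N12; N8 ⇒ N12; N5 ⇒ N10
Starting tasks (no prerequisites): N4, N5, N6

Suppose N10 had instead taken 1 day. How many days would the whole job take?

29

As given, the longest chain is N5→N8→N9→N11 = 11+6+4+8 = 29, so the finish is 29 days.
N10 is off the critical path — its longest chain is 19 days, giving 10 of slack.
That remains the longest chain; total 29 days.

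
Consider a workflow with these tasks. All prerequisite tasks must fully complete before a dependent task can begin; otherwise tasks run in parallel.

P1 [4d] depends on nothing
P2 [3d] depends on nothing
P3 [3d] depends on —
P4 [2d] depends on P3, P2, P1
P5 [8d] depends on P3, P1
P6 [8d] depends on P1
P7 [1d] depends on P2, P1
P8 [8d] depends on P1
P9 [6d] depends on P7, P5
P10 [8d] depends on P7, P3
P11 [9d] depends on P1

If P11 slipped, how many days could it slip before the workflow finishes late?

Critical path: P1→P5→P9 = 4+8+6 = 18, so the finish is 18 days.
Longest path through P11: 13 days (earliest finish 13, latest finish 18).
Slack of P11 = 9 − 4 = 5 days.

5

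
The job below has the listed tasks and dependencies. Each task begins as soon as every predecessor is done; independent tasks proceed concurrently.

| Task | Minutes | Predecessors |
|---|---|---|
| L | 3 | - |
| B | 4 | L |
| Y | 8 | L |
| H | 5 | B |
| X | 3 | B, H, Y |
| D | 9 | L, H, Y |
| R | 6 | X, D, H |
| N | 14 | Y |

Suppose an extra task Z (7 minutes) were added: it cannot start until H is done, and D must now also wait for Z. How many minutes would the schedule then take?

34

Originally the schedule takes 27 minutes.
With Z inserted, D now waits for max(L, H, Y, Z).
New critical path: L→B→H→Z→D→R = 3+4+5+7+9+6 = 34 ⇒ 34 minutes.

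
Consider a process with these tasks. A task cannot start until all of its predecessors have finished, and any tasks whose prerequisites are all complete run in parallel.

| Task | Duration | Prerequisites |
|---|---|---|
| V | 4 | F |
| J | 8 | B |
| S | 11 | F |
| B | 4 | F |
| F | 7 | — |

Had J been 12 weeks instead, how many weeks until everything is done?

Baseline: F→B→J = 7+4+8 = 19 → 19 weeks.
J is on the critical path; changing it to 12 makes that path 23 weeks.
No other chain overtakes it, so the finish is 23 weeks.

23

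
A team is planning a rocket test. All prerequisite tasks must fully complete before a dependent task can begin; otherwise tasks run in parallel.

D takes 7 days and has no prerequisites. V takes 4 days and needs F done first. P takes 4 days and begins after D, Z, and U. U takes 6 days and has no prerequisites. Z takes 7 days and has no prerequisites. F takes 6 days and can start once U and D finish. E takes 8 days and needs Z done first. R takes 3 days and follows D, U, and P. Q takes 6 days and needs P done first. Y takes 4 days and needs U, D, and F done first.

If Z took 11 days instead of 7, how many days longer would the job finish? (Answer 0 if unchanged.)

4

As given, the longest chain is Z→P→Q = 7+4+6 = 17, so the finish is 17 days.
Since Z is critical, the +4 change carries straight to that chain (now 21 days).
That remains the longest chain; total 21 days.
Change in finish: 21 − 17 = +4 days.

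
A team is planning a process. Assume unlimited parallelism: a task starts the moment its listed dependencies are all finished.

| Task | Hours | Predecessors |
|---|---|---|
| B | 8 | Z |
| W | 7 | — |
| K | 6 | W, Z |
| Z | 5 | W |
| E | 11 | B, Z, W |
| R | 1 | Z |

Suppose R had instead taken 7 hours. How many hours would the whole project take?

31

Actual critical path: W→Z→B→E = 7+5+8+11 = 31 ⇒ 31 hours.
R has 18 hours of float (longest path through it is 13).
No other chain overtakes it, so the finish is 31 hours.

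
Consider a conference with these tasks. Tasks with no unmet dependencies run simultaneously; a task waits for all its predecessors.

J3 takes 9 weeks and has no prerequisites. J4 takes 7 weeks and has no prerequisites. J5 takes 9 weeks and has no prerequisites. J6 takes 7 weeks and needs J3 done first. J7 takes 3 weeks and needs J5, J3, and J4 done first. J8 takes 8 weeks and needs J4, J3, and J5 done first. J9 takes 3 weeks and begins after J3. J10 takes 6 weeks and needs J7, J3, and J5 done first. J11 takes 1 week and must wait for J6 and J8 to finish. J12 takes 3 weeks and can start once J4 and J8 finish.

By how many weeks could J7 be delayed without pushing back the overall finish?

The longest chain is J3→J8→J12 = 9+8+3 = 20; overall finish 20 weeks.
Longest path through J7: 18 weeks (earliest finish 12, latest finish 14).
Slack of J7 = 11 − 9 = 2 weeks.

2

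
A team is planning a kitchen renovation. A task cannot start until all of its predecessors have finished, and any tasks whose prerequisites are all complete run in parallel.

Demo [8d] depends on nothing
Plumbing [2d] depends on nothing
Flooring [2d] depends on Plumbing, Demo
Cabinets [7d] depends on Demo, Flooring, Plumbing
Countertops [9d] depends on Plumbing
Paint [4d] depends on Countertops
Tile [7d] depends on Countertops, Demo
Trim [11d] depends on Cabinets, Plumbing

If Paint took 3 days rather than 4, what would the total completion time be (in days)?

As given, the longest chain is Demo→Flooring→Cabinets→Trim = 8+2+7+11 = 28, so the finish is 28 days.
Paint has 13 days of float (longest path through it is 15).
The critical path is still Demo→Flooring→Cabinets→Trim; finish is now 28 days.

28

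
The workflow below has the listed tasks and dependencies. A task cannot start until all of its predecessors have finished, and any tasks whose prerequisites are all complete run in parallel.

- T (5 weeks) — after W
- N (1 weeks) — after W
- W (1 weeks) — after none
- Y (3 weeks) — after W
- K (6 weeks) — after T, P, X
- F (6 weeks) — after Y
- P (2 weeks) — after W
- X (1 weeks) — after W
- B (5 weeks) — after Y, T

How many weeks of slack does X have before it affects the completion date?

Critical path: W→T→K = 1+5+6 = 12, so the finish is 12 weeks.
X finishes as early as 2 and must finish by 6.
Slack of X = 5 − 1 = 4 weeks.

4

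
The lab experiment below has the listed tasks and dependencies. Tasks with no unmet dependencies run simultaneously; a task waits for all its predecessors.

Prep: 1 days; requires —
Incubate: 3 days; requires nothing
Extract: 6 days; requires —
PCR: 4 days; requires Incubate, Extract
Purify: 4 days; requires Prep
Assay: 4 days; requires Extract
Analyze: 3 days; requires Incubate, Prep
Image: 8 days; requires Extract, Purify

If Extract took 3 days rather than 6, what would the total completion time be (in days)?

13

Baseline: Extract→Image = 6+8 = 14 → 14 days.
Extract lies on that path, so at 3 days the path becomes 11 days.
The binding chain switches to Prep→Purify→Image = 1+4+8 = 13; finish 13 days.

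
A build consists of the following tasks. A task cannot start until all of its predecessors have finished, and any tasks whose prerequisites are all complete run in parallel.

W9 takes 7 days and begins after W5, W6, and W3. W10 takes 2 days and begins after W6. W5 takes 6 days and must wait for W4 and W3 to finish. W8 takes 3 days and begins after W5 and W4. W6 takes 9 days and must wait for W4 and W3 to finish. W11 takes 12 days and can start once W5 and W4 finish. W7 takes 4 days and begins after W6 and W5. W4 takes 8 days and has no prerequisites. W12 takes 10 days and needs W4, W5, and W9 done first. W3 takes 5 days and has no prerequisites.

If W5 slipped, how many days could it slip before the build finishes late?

The longest chain is W4→W6→W9→W12 = 8+9+7+10 = 34; overall finish 34 days.
W5 finishes as early as 14 and must finish by 17.
So W5 can slip 17 − 14 = 3 days.

3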